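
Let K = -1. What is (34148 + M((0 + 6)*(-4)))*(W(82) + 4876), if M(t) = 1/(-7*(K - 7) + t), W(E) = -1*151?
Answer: 5163182325/32 ≈ 1.6135e+8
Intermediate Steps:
W(E) = -151
M(t) = 1/(56 + t) (M(t) = 1/(-7*(-1 - 7) + t) = 1/(-7*(-8) + t) = 1/(56 + t))
(34148 + M((0 + 6)*(-4)))*(W(82) + 4876) = (34148 + 1/(56 + (0 + 6)*(-4)))*(-151 + 4876) = (34148 + 1/(56 + 6*(-4)))*4725 = (34148 + 1/(56 - 24))*4725 = (34148 + 1/32)*4725 = (1092737/32)*4725 = 5163182325/32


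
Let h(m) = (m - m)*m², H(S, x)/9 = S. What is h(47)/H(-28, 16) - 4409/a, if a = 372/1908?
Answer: -701031/31 ≈ -22614.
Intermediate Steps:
H(S, x) = 9*S
h(m) = 0 (h(m) = 0*m² = 0)
a = 31/159 (a = 372*(1/1908) = 31/159 ≈ 0.19497)
h(47)/H(-28, 16) - 4409/a = 0/((9*(-28))) - 4409/31/159 = 0/(-252) - 4409*159/31 = 0*(-1/252) - 701031/31 = 0 - 701031/31 = -701031/31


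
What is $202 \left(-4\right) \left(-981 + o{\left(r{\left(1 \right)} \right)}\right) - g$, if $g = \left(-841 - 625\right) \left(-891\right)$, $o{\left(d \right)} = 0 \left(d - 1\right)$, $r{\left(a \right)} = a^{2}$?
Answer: $-513558$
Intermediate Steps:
$o{\left(d \right)} = 0$ ($o{\left(d \right)} = 0 \left(-1 + d\right) = 0$)
$g = 1306206$ ($g = \left(-1466\right) \left(-891\right) = 1306206$)
$202 \left(-4\right) \left(-981 + o{\left(r{\left(1 \right)} \right)}\right) - g = 202 \left(-4\right) \left(-981 + 0\right) - 1306206 = \left(-808\right) \left(-981\right) - 1306206 = 792648 - 1306206 = -513558$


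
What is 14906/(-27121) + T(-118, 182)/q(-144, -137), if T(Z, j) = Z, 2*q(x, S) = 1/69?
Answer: -441653270/27121 ≈ -16285.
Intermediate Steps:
q(x, S) = 1/138 (q(x, S) = (½)/69 = (½)*(1/69) = 1/138)
14906/(-27121) + T(-118, 182)/q(-144, -137) = 14906/(-27121) - 118/1/138 = 14906*(-1/27121) - 118*138 = -14906/27121 - 16284 = -441653270/27121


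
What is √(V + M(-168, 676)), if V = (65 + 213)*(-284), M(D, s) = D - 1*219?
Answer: I*√79339 ≈ 281.67*I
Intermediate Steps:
M(D, s) = -219 + D (M(D, s) = D - 219 = -219 + D)
V = -78952 (V = 278*(-284) = -78952)
√(V + M(-168, 676)) = √(-78952 + (-219 - 168)) = √(-78952 - 387) = √(-79339) = I*√79339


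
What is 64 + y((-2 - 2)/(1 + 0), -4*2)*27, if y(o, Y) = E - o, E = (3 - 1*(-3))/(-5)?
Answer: 698/5 ≈ 139.60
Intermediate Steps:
E = -6/5 (E = (3 + 3)*(-⅕) = 6*(-⅕) = -6/5 ≈ -1.2000)
y(o, Y) = -6/5 - o
64 + y((-2 - 2)/(1 + 0), -4*2)*27 = 64 + (-6/5 - (-2 - 2)/(1 + 0))*27 = 64 + (-6/5 - (-4)/1)*27 = 64 + (-6/5 - (-4))*27 = 64 + (-6/5 - 1*(-4))*27 = 64 + (-6/5 + 4)*27 = 64 + (14/5)*27 = 64 + 378/5 = 698/5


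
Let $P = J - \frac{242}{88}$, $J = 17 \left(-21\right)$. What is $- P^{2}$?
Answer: $- \frac{2070721}{16} \approx -1.2942 \cdot 10^{5}$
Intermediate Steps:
$J = -357$
$P = - \frac{1439}{4}$ ($P = -357 - \frac{242}{88} = -357 - 242 \cdot \frac{1}{88} = -357 - \frac{11}{4} = - \frac{1439}{4} \approx -359.75$)
$- P^{2} = - \left(- \frac{1439}{4}\right)^{2} = \left(-1\right) \frac{2070721}{16} = - \frac{2070721}{16}$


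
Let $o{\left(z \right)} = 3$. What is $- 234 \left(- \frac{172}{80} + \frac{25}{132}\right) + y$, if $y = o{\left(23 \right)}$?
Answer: $\frac{25398}{55} \approx 461.78$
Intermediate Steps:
$y = 3$
$- 234 \left(- \frac{172}{80} + \frac{25}{132}\right) + y = - 234 \left(- \frac{172}{80} + \frac{25}{132}\right) + 3 = - 234 \left(\left(-172\right) \frac{1}{80} + 25 \cdot \frac{1}{132}\right) + 3 = - 234 \left(- \frac{43}{20} + \frac{25}{132}\right) + 3 = \left(-234\right) \left(- \frac{647}{330}\right) + 3 = \frac{25233}{55} + 3 = \frac{25398}{55}$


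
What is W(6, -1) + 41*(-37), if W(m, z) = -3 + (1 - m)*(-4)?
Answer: -1500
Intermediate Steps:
W(m, z) = -7 + 4*m (W(m, z) = -3 + (-4 + 4*m) = -7 + 4*m)
W(6, -1) + 41*(-37) = (-7 + 4*6) + 41*(-37) = (-7 + 24) - 1517 = 17 - 1517 = -1500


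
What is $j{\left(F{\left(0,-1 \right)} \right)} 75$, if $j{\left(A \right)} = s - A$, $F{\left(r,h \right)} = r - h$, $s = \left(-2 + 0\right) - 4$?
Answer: $-525$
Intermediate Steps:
$s = -6$ ($s = -2 - 4 = -6$)
$j{\left(A \right)} = -6 - A$
$j{\left(F{\left(0,-1 \right)} \right)} 75 = \left(-6 - \left(0 - -1\right)\right) 75 = \left(-6 - \left(0 + 1\right)\right) 75 = \left(-6 - 1\right) 75 = \left(-7\right) 75 = -525$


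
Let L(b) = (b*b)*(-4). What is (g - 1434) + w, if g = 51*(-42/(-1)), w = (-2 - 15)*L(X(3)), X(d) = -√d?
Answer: 912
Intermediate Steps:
L(b) = -4*b² (L(b) = b²*(-4) = -4*b²)
w = 204 (w = (-2 - 15)*(-4*(-√3)²) = -(-68)*3 = -17*(-12) = 204)
g = 2142 (g = 51*(-42*(-1)) = 51*42 = 2142)
(g - 1434) + w = (2142 - 1434) + 204 = 708 + 204 = 912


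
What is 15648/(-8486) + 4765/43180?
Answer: -63524485/36642548 ≈ -1.7336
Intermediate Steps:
15648/(-8486) + 4765/43180 = 15648*(-1/8486) + 4765*(1/43180) = -7824/4243 + 953/8636 = -63524485/36642548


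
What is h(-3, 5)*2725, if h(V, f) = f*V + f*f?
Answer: 27250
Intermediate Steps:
h(V, f) = f**2 + V*f (h(V, f) = V*f + f**2 = f**2 + V*f)
h(-3, 5)*2725 = (5*(-3 + 5))*2725 = (5*2)*2725 = 10*2725 = 27250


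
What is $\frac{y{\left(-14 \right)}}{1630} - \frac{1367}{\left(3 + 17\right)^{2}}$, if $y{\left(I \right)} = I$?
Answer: $- \frac{223381}{65200} \approx -3.4261$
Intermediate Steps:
$\frac{y{\left(-14 \right)}}{1630} - \frac{1367}{\left(3 + 17\right)^{2}} = - \frac{14}{1630} - \frac{1367}{\left(3 + 17\right)^{2}} = \left(-14\right) \frac{1}{1630} - \frac{1367}{20^{2}} = - \frac{7}{815} - \frac{1367}{400} = - \frac{223381}{65200}$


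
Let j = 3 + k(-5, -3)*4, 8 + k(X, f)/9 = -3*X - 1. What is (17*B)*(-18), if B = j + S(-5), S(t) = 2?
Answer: -67626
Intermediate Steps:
k(X, f) = -81 - 27*X (k(X, f) = -72 + 9*(-3*X - 1) = -72 + 9*(-1 - 3*X) = -72 + (-9 - 27*X) = -81 - 27*X)
j = 219 (j = 3 + (-81 - 27*(-5))*4 = 3 + (-81 + 135)*4 = 3 + 54*4 = 3 + 216 = 219)
B = 221 (B = 219 + 2 = 221)
(17*B)*(-18) = (17*221)*(-18) = 3757*(-18) = -67626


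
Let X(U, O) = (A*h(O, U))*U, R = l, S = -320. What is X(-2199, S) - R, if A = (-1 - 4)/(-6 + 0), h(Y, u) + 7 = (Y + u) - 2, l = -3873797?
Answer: 8506357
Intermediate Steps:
R = -3873797
h(Y, u) = -9 + Y + u (h(Y, u) = -7 + ((Y + u) - 2) = -7 + (-2 + Y + u) = -9 + Y + u)
A = ⅚ (A = -5/(-6) = -5*(-⅙) = ⅚ ≈ 0.83333)
X(U, O) = U*(-15/2 + 5*O/6 + 5*U/6) (X(U, O) = (5*(-9 + O + U)/6)*U = (-15/2 + 5*O/6 + 5*U/6)*U = U*(-15/2 + 5*O/6 + 5*U/6))
X(-2199, S) - R = (⅚)*(-2199)*(-9 - 320 - 2199) - 1*(-3873797) = (⅚)*(-2199)*(-2528) + 3873797 = 4632560 + 3873797 = 8506357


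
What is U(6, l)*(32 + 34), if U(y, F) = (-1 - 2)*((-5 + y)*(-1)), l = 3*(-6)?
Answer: 198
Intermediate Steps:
l = -18
U(y, F) = -15 + 3*y (U(y, F) = -3*(5 - y) = -15 + 3*y)
U(6, l)*(32 + 34) = (-15 + 3*6)*(32 + 34) = (-15 + 18)*66 = 3*66 = 198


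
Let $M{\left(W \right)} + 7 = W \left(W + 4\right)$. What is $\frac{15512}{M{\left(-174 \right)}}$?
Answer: $\frac{15512}{29573} \approx 0.52453$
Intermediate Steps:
$M{\left(W \right)} = -7 + W \left(4 + W\right)$ ($M{\left(W \right)} = -7 + W \left(W + 4\right) = -7 + W \left(4 + W\right)$)
$\frac{15512}{M{\left(-174 \right)}} = \frac{15512}{-7 + \left(-174\right)^{2} + 4 \left(-174\right)} = \frac{15512}{-7 + 30276 - 696} = \frac{15512}{29573}$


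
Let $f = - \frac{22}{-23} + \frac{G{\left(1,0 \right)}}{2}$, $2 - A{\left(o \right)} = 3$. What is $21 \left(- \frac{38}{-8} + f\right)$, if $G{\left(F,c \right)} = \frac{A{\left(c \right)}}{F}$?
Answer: $\frac{10059}{92} \approx 109.34$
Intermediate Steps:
$A{\left(o \right)} = -1$ ($A{\left(o \right)} = 2 - 3 = -1$)
$G{\left(F,c \right)} = - \frac{1}{F}$
$f = \frac{21}{46}$ ($f = - \frac{22}{-23} + \frac{\left(-1\right) 1^{-1}}{2} = \left(-22\right) \left(- \frac{1}{23}\right) + \left(-1\right) 1 \cdot \frac{1}{2} = \frac{22}{23} - \frac{1}{2} = \frac{21}{46} \approx 0.45652$)
$21 \left(- \frac{38}{-8} + f\right) = 21 \left(- \frac{38}{-8} + \frac{21}{46}\right) = 21 \left(\left(-38\right) \left(- \frac{1}{8}\right) + \frac{21}{46}\right) = 21 \left(\frac{19}{4} + \frac{21}{46}\right) = 21 \cdot \frac{479}{92} = \frac{10059}{92}$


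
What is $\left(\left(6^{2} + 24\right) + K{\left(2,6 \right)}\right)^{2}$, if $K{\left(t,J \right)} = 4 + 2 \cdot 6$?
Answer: $5776$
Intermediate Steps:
$K{\left(t,J \right)} = 16$ ($K{\left(t,J \right)} = 4 + 12 = 16$)
$\left(\left(6^{2} + 24\right) + K{\left(2,6 \right)}\right)^{2} = \left(\left(6^{2} + 24\right) + 16\right)^{2} = \left(\left(36 + 24\right) + 16\right)^{2} = \left(60 + 16\right)^{2} = 76^{2} = 5776$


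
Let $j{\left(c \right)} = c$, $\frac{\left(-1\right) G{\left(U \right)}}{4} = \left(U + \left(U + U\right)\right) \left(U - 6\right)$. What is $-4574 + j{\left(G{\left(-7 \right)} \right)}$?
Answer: $-5666$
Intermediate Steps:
$G{\left(U \right)} = - 12 U \left(-6 + U\right)$ ($G{\left(U \right)} = - 4 \left(U + \left(U + U\right)\right) \left(U - 6\right) = - 4 \left(U + 2 U\right) \left(-6 + U\right) = - 4 \cdot 3 U \left(-6 + U\right) = - 12 U \left(-6 + U\right)$)
$-4574 + j{\left(G{\left(-7 \right)} \right)} = -4574 + 12 \left(-7\right) \left(6 - -7\right) = -4574 + 12 \left(-7\right) \left(6 + 7\right) = -4574 + 12 \left(-7\right) 13 = -4574 - 1092 = -5666$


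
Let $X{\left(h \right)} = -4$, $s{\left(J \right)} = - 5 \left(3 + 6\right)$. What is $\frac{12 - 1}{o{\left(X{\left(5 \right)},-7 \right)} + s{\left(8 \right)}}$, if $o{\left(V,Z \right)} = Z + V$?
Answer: $- \frac{11}{56} \approx -0.19643$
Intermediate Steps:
$s{\left(J \right)} = -45$ ($s{\left(J \right)} = \left(-5\right) 9 = -45$)
$o{\left(V,Z \right)} = V + Z$
$\frac{12 - 1}{o{\left(X{\left(5 \right)},-7 \right)} + s{\left(8 \right)}} = \frac{12 - 1}{\left(-4 - 7\right) - 45} = \frac{1}{-11 - 45} \cdot 11 = \frac{1}{-56} \cdot 11 = \left(- \frac{1}{56}\right) 11 = - \frac{11}{56}$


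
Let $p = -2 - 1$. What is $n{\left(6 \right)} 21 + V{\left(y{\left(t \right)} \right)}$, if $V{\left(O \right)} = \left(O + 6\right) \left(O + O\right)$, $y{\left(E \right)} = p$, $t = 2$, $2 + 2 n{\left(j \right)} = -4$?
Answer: $-81$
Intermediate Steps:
$n{\left(j \right)} = -3$ ($n{\left(j \right)} = -1 + \frac{1}{2} \left(-4\right) = -1 - 2 = -3$)
$p = -3$ ($p = -2 - 1 = -3$)
$y{\left(E \right)} = -3$
$V{\left(O \right)} = 2 O \left(6 + O\right)$ ($V{\left(O \right)} = \left(6 + O\right) 2 O = 2 O \left(6 + O\right)$)
$n{\left(6 \right)} 21 + V{\left(y{\left(t \right)} \right)} = \left(-3\right) 21 + 2 \left(-3\right) \left(6 - 3\right) = -63 + 2 \left(-3\right) 3 = -63 - 18 = -81$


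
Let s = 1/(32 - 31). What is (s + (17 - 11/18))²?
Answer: 97969/324 ≈ 302.37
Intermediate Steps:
s = 1 (s = 1/1 = 1)
(s + (17 - 11/18))² = (1 + (17 - 11/18))² = (1 + 295/18)² = (313/18)² = 97969/324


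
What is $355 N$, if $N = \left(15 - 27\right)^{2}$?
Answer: $51120$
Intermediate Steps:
$N = 144$ ($N = \left(-12\right)^{2} = 144$)
$355 N = 355 \cdot 144 = 51120$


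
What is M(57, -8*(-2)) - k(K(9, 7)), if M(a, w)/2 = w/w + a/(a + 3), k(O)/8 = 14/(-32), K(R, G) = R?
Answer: 37/5 ≈ 7.4000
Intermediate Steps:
k(O) = -7/2 (k(O) = 8*(14/(-32)) = 8*(14*(-1/32)) = 8*(-7/16) = -7/2)
M(a, w) = 2 + 2*a/(3 + a) (M(a, w) = 2*(w/w + a/(a + 3)) = 2*(1 + a/(3 + a)) = 2 + 2*a/(3 + a))
M(57, -8*(-2)) - k(K(9, 7)) = 2*(3 + 2*57)/(3 + 57) - 1*(-7/2) = 2*(3 + 114)/60 + 7/2 = 2*(1/60)*117 + 7/2 = 39/10 + 7/2 = 37/5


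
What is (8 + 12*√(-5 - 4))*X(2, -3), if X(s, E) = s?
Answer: 16 + 72*I ≈ 16.0 + 72.0*I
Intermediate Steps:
(8 + 12*√(-5 - 4))*X(2, -3) = (8 + 12*√(-5 - 4))*2 = (8 + 12*√(-9))*2 = (8 + 12*(3*I))*2 = (8 + 36*I)*2 = 16 + 72*I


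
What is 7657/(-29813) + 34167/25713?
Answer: 273912110/255527223 ≈ 1.0719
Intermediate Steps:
7657/(-29813) + 34167/25713 = 7657*(-1/29813) + 34167*(1/25713) = -7657/29813 + 11389/8571 = 273912110/255527223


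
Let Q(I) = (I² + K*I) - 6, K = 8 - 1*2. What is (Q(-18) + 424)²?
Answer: 401956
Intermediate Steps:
K = 6 (K = 8 - 2 = 6)
Q(I) = -6 + I² + 6*I (Q(I) = (I² + 6*I) - 6 = -6 + I² + 6*I)
(Q(-18) + 424)² = ((-6 + (-18)² + 6*(-18)) + 424)² = ((-6 + 324 - 108) + 424)² = (210 + 424)² = 634² = 401956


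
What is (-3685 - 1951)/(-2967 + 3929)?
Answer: -2818/481 ≈ -5.8586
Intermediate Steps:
(-3685 - 1951)/(-2967 + 3929) = -5636/962 = -5636*1/962 = -2818/481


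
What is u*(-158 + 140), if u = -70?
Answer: 1260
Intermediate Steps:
u*(-158 + 140) = -70*(-158 + 140) = -70*(-18) = 1260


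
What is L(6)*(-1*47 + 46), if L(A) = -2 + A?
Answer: -4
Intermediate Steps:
L(6)*(-1*47 + 46) = (-2 + 6)*(-1*47 + 46) = 4*(-47 + 46) = 4*(-1) = -4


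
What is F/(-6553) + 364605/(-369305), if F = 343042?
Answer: -25815276475/484011133 ≈ -53.336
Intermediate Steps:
F/(-6553) + 364605/(-369305) = 343042/(-6553) + 364605/(-369305) = 343042*(-1/6553) + 364605*(-1/369305) = -343042/6553 - 72921/73861 = -25815276475/484011133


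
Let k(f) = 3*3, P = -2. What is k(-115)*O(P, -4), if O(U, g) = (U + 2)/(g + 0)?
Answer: 0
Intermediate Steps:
O(U, g) = (2 + U)/g
k(f) = 9
k(-115)*O(P, -4) = 9*((2 - 2)/(-4)) = 9*(-¼*0) = 9*0 = 0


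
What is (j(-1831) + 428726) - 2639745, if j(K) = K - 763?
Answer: -2213613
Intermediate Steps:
j(K) = -763 + K
(j(-1831) + 428726) - 2639745 = ((-763 - 1831) + 428726) - 2639745 = (-2594 + 428726) - 2639745 = 426132 - 2639745 = -2213613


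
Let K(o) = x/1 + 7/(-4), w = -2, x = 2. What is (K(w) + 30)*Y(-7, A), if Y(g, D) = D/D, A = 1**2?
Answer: 121/4 ≈ 30.250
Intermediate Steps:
A = 1
K(o) = 1/4 (K(o) = 2/1 + 7/(-4) = 2*1 + 7*(-1/4) = 2 - 7/4 = 1/4)
Y(g, D) = 1
(K(w) + 30)*Y(-7, A) = (1/4 + 30)*1 = (121/4)*1 = 121/4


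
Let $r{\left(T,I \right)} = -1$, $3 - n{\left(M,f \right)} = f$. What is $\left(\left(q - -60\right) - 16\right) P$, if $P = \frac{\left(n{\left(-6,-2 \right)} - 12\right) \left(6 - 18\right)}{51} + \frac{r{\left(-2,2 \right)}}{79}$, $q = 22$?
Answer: $\frac{144870}{1343} \approx 107.87$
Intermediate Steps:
$n{\left(M,f \right)} = 3 - f$
$P = \frac{2195}{1343}$ ($P = \frac{\left(\left(3 - -2\right) - 12\right) \left(6 - 18\right)}{51} - \frac{1}{79} = \left(\left(3 + 2\right) - 12\right) \left(-12\right) \frac{1}{51} - \frac{1}{79} = \left(5 - 12\right) \left(-12\right) \frac{1}{51} - \frac{1}{79} = \left(-7\right) \left(-12\right) \frac{1}{51} - \frac{1}{79} = 84 \cdot \frac{1}{51} - \frac{1}{79} = \frac{28}{17} - \frac{1}{79} = \frac{2195}{1343} \approx 1.6344$)
$\left(\left(q - -60\right) - 16\right) P = \left(\left(22 - -60\right) - 16\right) \frac{2195}{1343} = \left(\left(22 + 60\right) - 16\right) \frac{2195}{1343} = \left(82 - 16\right) \frac{2195}{1343} = 66 \cdot \frac{2195}{1343} = \frac{144870}{1343}$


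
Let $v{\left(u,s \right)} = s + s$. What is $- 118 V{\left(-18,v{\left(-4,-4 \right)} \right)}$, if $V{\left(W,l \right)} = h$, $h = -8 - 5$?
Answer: $1534$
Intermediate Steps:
$h = -13$
$v{\left(u,s \right)} = 2 s$
$V{\left(W,l \right)} = -13$
$- 118 V{\left(-18,v{\left(-4,-4 \right)} \right)} = \left(-118\right) \left(-13\right) = 1534$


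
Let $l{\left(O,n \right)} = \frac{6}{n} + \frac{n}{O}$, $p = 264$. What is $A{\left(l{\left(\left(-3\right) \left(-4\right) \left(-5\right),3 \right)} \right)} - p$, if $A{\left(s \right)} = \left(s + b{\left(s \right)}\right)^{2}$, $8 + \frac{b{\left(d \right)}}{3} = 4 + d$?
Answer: $- \frac{6159}{25} \approx -246.36$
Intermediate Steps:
$b{\left(d \right)} = -12 + 3 d$ ($b{\left(d \right)} = -24 + 3 \left(4 + d\right) = -24 + \left(12 + 3 d\right) = -12 + 3 d$)
$A{\left(s \right)} = \left(-12 + 4 s\right)^{2}$ ($A{\left(s \right)} = \left(s + \left(-12 + 3 s\right)\right)^{2} = \left(-12 + 4 s\right)^{2}$)
$A{\left(l{\left(\left(-3\right) \left(-4\right) \left(-5\right),3 \right)} \right)} - p = 16 \left(-3 + \left(\frac{6}{3} + \frac{3}{\left(-3\right) \left(-4\right) \left(-5\right)}\right)\right)^{2} - 264 = 16 \left(-3 + \left(6 \cdot \frac{1}{3} + \frac{3}{12 \left(-5\right)}\right)\right)^{2} - 264 = 16 \left(-3 + \left(2 + \frac{3}{-60}\right)\right)^{2} - 264 = 16 \left(-3 + \left(2 + 3 \left(- \frac{1}{60}\right)\right)\right)^{2} - 264 = 16 \left(-3 + \left(2 - \frac{1}{20}\right)\right)^{2} - 264 = 16 \left(-3 + \frac{39}{20}\right)^{2} - 264 = 16 \left(- \frac{21}{20}\right)^{2} - 264 = 16 \cdot \frac{441}{400} - 264 = \frac{441}{25} - 264 = - \frac{6159}{25}$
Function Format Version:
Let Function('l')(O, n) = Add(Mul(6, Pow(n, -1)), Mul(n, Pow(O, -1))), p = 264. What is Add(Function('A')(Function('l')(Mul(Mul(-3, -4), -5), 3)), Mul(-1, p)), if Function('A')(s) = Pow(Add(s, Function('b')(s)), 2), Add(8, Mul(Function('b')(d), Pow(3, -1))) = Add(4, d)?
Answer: Rational(-6159, 25) ≈ -246.36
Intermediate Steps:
Function('b')(d) = Add(-12, Mul(3, d)) (Function('b')(d) = Add(-24, Mul(3, Add(4, d))) = Add(-24, Add(12, Mul(3, d))) = Add(-12, Mul(3, d)))
Function('A')(s) = Pow(Add(-12, Mul(4, s)), 2) (Function('A')(s) = Pow(Add(s, Add(-12, Mul(3, s))), 2) = Pow(Add(-12, Mul(4, s)), 2))
Add(Function('A')(Function('l')(Mul(Mul(-3, -4), -5), 3)), Mul(-1, p)) = Add(Mul(16, Pow(Add(-3, Add(Mul(6, Pow(3, -1)), Mul(3, Pow(Mul(Mul(-3, -4), -5), -1)))), 2)), Mul(-1, 264)) = Add(Mul(16, Pow(Add(-3, Add(Mul(6, Rational(1, 3)), Mul(3, Pow(Mul(12, -5), -1)))), 2)), -264) = Add(Mul(16, Pow(Add(-3, Add(2, Mul(3, Pow(-60, -1)))), 2)), -264) = Add(Mul(16, Pow(Add(-3, Add(2, Mul(3, Rational(-1, 60)))), 2)), -264) = Add(Mul(16, Pow(Add(-3, Add(2, Rational(-1, 20))), 2)), -264) = Add(Mul(16, Pow(Add(-3, Rational(39, 20)), 2)), -264) = Add(Mul(16, Pow(Rational(-21, 20), 2)), -264) = Add(Mul(16, Rational(441, 400)), -264) = Add(Rational(441, 25), -264) = Rational(-6159, 25)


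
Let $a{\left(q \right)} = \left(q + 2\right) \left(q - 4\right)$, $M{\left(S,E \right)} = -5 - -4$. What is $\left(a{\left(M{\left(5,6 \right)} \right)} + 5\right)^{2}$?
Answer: $0$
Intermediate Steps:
$M{\left(S,E \right)} = -1$ ($M{\left(S,E \right)} = -5 + 4 = -1$)
$a{\left(q \right)} = \left(-4 + q\right) \left(2 + q\right)$ ($a{\left(q \right)} = \left(2 + q\right) \left(-4 + q\right) = \left(-4 + q\right) \left(2 + q\right)$)
$\left(a{\left(M{\left(5,6 \right)} \right)} + 5\right)^{2} = \left(\left(-8 + \left(-1\right)^{2} - -2\right) + 5\right)^{2} = \left(\left(-8 + 1 + 2\right) + 5\right)^{2} = \left(-5 + 5\right)^{2} = 0^{2} = 0$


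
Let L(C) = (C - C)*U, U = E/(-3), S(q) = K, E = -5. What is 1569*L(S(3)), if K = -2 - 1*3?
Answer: 0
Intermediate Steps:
K = -5 (K = -2 - 3 = -5)
S(q) = -5
U = 5/3 (U = -5/(-3) = -5*(-1/3) = 5/3 ≈ 1.6667)
L(C) = 0 (L(C) = (C - C)*(5/3) = 0*(5/3) = 0)
1569*L(S(3)) = 1569*0 = 0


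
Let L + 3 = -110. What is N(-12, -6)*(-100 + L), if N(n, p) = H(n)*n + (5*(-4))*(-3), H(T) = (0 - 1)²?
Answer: -10224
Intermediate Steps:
L = -113 (L = -3 - 110 = -113)
H(T) = 1 (H(T) = (-1)² = 1)
N(n, p) = 60 + n (N(n, p) = 1*n + (5*(-4))*(-3) = n - 20*(-3) = n + 60 = 60 + n)
N(-12, -6)*(-100 + L) = (60 - 12)*(-100 - 113) = 48*(-213) = -10224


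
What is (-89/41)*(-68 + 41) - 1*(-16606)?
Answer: 683249/41 ≈ 16665.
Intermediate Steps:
(-89/41)*(-68 + 41) - 1*(-16606) = -89*1/41*(-27) + 16606 = -89/41*(-27) + 16606 = 2403/41 + 16606 = 683249/41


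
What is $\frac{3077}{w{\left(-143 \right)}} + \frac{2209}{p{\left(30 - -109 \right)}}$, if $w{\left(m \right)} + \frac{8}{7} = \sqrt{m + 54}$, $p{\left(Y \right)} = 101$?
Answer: $\frac{- 2157767 i + 15463 \sqrt{89}}{101 \left(7 \sqrt{89} + 8 i\right)} \approx -17.069 - 321.44 i$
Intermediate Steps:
$w{\left(m \right)} = - \frac{8}{7} + \sqrt{54 + m}$ ($w{\left(m \right)} = - \frac{8}{7} + \sqrt{m + 54} = - \frac{8}{7} + \sqrt{54 + m}$)
$\frac{3077}{w{\left(-143 \right)}} + \frac{2209}{p{\left(30 - -109 \right)}} = \frac{3077}{- \frac{8}{7} + \sqrt{54 - 143}} + \frac{2209}{101} = \frac{3077}{- \frac{8}{7} + \sqrt{-89}} + 2209 \cdot \frac{1}{101} = \frac{3077}{- \frac{8}{7} + i \sqrt{89}} + \frac{2209}{101} = \frac{2209}{101} + \frac{3077}{- \frac{8}{7} + i \sqrt{89}}$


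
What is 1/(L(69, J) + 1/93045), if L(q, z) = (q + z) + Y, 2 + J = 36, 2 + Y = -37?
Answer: 93045/5954881 ≈ 0.015625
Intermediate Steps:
Y = -39 (Y = -2 - 37 = -39)
J = 34 (J = -2 + 36 = 34)
L(q, z) = -39 + q + z (L(q, z) = (q + z) - 39 = -39 + q + z)
1/(L(69, J) + 1/93045) = 1/((-39 + 69 + 34) + 1/93045) = 1/(64 + 1/93045) = 1/(5954881/93045) = 93045/5954881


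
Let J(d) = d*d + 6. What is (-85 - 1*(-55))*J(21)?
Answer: -13410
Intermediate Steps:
J(d) = 6 + d² (J(d) = d² + 6 = 6 + d²)
(-85 - 1*(-55))*J(21) = (-85 - 1*(-55))*(6 + 21²) = (-85 + 55)*(6 + 441) = -30*447 = -13410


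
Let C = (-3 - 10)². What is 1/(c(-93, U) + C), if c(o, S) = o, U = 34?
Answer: 1/76 ≈ 0.013158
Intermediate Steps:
C = 169 (C = (-13)² = 169)
1/(c(-93, U) + C) = 1/(-93 + 169) = 1/76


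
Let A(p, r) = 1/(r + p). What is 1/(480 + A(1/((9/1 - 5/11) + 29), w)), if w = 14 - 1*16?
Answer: 815/390787 ≈ 0.0020855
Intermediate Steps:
w = -2 (w = 14 - 16 = -2)
A(p, r) = 1/(p + r)
1/(480 + A(1/((9/1 - 5/11) + 29), w)) = 1/(480 + 1/(1/((9/1 - 5/11) + 29) - 2)) = 1/(480 + 1/(1/((9*1 - 5*1/11) + 29) - 2)) = 1/(480 + 1/(1/((9 - 5/11) + 29) - 2)) = 1/(480 + 1/(1/(94/11 + 29) - 2)) = 1/(480 + 1/(1/(413/11) - 2)) = 1/(480 + 1/(11/413 - 2)) = 1/(480 + 1/(-815/413)) = 1/(480 - 413/815) = 1/(390787/815) = 815/390787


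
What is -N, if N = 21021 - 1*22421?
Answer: 1400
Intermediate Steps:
N = -1400 (N = 21021 - 22421 = -1400)
-N = -1*(-1400) = 1400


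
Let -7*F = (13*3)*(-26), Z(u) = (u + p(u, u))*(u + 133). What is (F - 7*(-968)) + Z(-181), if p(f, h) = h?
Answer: 170078/7 ≈ 24297.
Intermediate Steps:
Z(u) = 2*u*(133 + u) (Z(u) = (u + u)*(u + 133) = (2*u)*(133 + u) = 2*u*(133 + u))
F = 1014/7 (F = -13*3*(-26)/7 = -39*(-26)/7 = -1/7*(-1014) = 1014/7 ≈ 144.86)
(F - 7*(-968)) + Z(-181) = (1014/7 - 7*(-968)) + 2*(-181)*(133 - 181) = (1014/7 + 6776) + 2*(-181)*(-48) = 48446/7 + 17376 = 170078/7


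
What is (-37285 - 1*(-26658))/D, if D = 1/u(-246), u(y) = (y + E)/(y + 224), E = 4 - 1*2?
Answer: -1296494/11 ≈ -1.1786e+5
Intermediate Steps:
E = 2 (E = 4 - 2 = 2)
u(y) = (2 + y)/(224 + y) (u(y) = (y + 2)/(y + 224) = (2 + y)/(224 + y))
D = 11/122 (D = 1/((2 - 246)/(224 - 246)) = 1/(-244/(-22)) = 1/(-1/22*(-244)) = 1/(122/11) = 11/122 ≈ 0.090164)
(-37285 - 1*(-26658))/D = (-37285 - 1*(-26658))/(11/122) = (-37285 + 26658)*(122/11) = -10627*122/11 = -1296494/11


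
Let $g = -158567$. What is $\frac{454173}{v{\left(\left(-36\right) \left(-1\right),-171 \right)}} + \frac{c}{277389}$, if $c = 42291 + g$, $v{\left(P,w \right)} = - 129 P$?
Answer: $- \frac{1562007161}{15903636} \approx -98.217$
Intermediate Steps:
$c = -116276$ ($c = 42291 - 158567 = -116276$)
$\frac{454173}{v{\left(\left(-36\right) \left(-1\right),-171 \right)}} + \frac{c}{277389} = \frac{454173}{\left(-129\right) \left(\left(-36\right) \left(-1\right)\right)} - \frac{116276}{277389} = \frac{454173}{\left(-129\right) 36} - \frac{116276}{277389} = \frac{454173}{-4644} - \frac{116276}{277389} = 454173 \left(- \frac{1}{4644}\right) - \frac{116276}{277389} = - \frac{151391}{1548} - \frac{116276}{277389} = - \frac{1562007161}{15903636}$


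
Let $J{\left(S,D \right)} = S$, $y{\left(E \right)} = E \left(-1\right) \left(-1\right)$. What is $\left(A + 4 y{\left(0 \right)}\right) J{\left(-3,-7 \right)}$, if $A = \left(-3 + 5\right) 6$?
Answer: $-36$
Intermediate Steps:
$y{\left(E \right)} = E$ ($y{\left(E \right)} = - E \left(-1\right) = E$)
$A = 12$ ($A = 2 \cdot 6 = 12$)
$\left(A + 4 y{\left(0 \right)}\right) J{\left(-3,-7 \right)} = \left(12 + 4 \cdot 0\right) \left(-3\right) = \left(12 + 0\right) \left(-3\right) = 12 \left(-3\right) = -36$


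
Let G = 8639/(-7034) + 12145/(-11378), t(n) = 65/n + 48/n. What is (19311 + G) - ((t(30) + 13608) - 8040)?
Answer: 8245547291161/600246390 ≈ 13737.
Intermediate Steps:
t(n) = 113/n
G = -45930618/20008213 (G = 8639*(-1/7034) + 12145*(-1/11378) = -8639/7034 - 12145/11378 = -45930618/20008213 ≈ -2.2956)
(19311 + G) - ((t(30) + 13608) - 8040) = (19311 - 45930618/20008213) - ((113/30 + 13608) - 8040) = 386332670625/20008213 - ((113*(1/30) + 13608) - 8040) = 386332670625/20008213 - ((113/30 + 13608) - 8040) = 386332670625/20008213 - (408353/30 - 8040) = 386332670625/20008213 - 1*167153/30 = 386332670625/20008213 - 167153/30 = 8245547291161/600246390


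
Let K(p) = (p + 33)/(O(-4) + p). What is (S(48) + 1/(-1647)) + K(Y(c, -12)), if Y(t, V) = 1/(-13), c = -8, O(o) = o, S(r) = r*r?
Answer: 200413495/87291 ≈ 2295.9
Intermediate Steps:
S(r) = r²
Y(t, V) = -1/13
K(p) = (33 + p)/(-4 + p) (K(p) = (p + 33)/(-4 + p) = (33 + p)/(-4 + p))
(S(48) + 1/(-1647)) + K(Y(c, -12)) = (48² + 1/(-1647)) + (33 - 1/13)/(-4 - 1/13) = (2304 - 1/1647) + (428/13)/(-53/13) = 3794687/1647 - 13/53*428/13 = 3794687/1647 - 428/53 = 200413495/87291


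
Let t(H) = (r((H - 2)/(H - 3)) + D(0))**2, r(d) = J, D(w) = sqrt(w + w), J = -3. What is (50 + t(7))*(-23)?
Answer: -1357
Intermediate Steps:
D(w) = sqrt(2)*sqrt(w) (D(w) = sqrt(2*w) = sqrt(2)*sqrt(w))
r(d) = -3
t(H) = 9 (t(H) = (-3 + sqrt(2)*sqrt(0))**2 = (-3 + sqrt(2)*0)**2 = (-3 + 0)**2 = (-3)**2 = 9)
(50 + t(7))*(-23) = (50 + 9)*(-23) = 59*(-23) = -1357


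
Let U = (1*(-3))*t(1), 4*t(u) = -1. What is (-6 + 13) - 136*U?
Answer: -95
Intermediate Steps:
t(u) = -1/4 (t(u) = (1/4)*(-1) = -1/4)
U = 3/4 (U = (1*(-3))*(-1/4) = -3*(-1/4) = 3/4 ≈ 0.75000)
(-6 + 13) - 136*U = (-6 + 13) - 136*3/4 = 7 - 102 = -95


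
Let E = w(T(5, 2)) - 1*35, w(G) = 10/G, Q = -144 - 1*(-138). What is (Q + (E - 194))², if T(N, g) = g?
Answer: 52900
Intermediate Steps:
Q = -6 (Q = -144 + 138 = -6)
E = -30 (E = 10/2 - 1*35 = 10*(½) - 35 = 5 - 35 = -30)
(Q + (E - 194))² = (-6 + (-30 - 194))² = (-6 - 224)² = (-230)² = 52900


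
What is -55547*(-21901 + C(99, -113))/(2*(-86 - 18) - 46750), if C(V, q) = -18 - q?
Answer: -605628941/23479 ≈ -25795.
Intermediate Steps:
-55547*(-21901 + C(99, -113))/(2*(-86 - 18) - 46750) = -55547*(-21901 + (-18 - 1*(-113)))/(2*(-86 - 18) - 46750) = -55547*(-21901 + (-18 + 113))/(2*(-104) - 46750) = -55547*(-21901 + 95)/(-208 - 46750) = -55547/((-46958/(-21806))) = -55547/((-46958*(-1/21806))) = -55547/23479/10903 = -55547*10903/23479 = -605628941/23479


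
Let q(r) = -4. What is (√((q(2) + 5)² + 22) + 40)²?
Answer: (40 + √23)² ≈ 2006.7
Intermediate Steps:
(√((q(2) + 5)² + 22) + 40)² = (√((-4 + 5)² + 22) + 40)² = (√(1² + 22) + 40)² = (√(1 + 22) + 40)² = (√23 + 40)² = (40 + √23)²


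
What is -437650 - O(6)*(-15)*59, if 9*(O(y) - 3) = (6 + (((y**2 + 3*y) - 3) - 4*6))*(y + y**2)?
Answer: -298705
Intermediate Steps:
O(y) = 3 + (y + y**2)*(-21 + y**2 + 3*y)/9 (O(y) = 3 + ((6 + (((y**2 + 3*y) - 3) - 4*6))*(y + y**2))/9 = 3 + ((6 + ((-3 + y**2 + 3*y) - 24))*(y + y**2))/9 = 3 + ((6 + (-27 + y**2 + 3*y))*(y + y**2))/9 = 3 + ((-21 + y**2 + 3*y)*(y + y**2))/9 = 3 + ((y + y**2)*(-21 + y**2 + 3*y))/9 = 3 + (y + y**2)*(-21 + y**2 + 3*y)/9)
-437650 - O(6)*(-15)*59 = -437650 - (3 - 2*6**2 - 7/3*6 + (1/9)*6**4 + (4/9)*6**3)*(-15)*59 = -437650 - (3 - 2*36 - 14 + (1/9)*1296 + (4/9)*216)*(-15)*59 = -437650 - (3 - 72 - 14 + 144 + 96)*(-15)*59 = -437650 - 157*(-15)*59 = -437650 - (-2355)*59 = -437650 - 1*(-138945) = -437650 + 138945 = -298705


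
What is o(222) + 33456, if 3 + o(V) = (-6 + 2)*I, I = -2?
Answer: 33461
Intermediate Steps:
o(V) = 5 (o(V) = -3 + (-6 + 2)*(-2) = -3 - 4*(-2) = -3 + 8 = 5)
o(222) + 33456 = 5 + 33456 = 33461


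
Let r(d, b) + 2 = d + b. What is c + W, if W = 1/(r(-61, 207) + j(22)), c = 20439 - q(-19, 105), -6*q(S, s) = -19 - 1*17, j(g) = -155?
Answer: 224762/11 ≈ 20433.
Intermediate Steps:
r(d, b) = -2 + b + d (r(d, b) = -2 + (d + b) = -2 + (b + d) = -2 + b + d)
q(S, s) = 6 (q(S, s) = -(-19 - 1*17)/6 = -(-19 - 17)/6 = -⅙*(-36) = 6)
c = 20433 (c = 20439 - 1*6 = 20439 - 6 = 20433)
W = -1/11 (W = 1/((-2 + 207 - 61) - 155) = 1/(144 - 155) = 1/(-11) = -1/11 ≈ -0.090909)
c + W = 20433 - 1/11 = 224762/11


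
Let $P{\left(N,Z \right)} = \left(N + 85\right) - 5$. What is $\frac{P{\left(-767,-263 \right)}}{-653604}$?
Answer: $\frac{229}{217868} \approx 0.0010511$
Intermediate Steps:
$P{\left(N,Z \right)} = 80 + N$ ($P{\left(N,Z \right)} = \left(85 + N\right) - 5 = 80 + N$)
$\frac{P{\left(-767,-263 \right)}}{-653604} = \frac{80 - 767}{-653604} = \left(-687\right) \left(- \frac{1}{653604}\right) = \frac{229}{217868}$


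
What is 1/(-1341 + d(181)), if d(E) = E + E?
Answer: -1/979 ≈ -0.0010215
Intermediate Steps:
d(E) = 2*E
1/(-1341 + d(181)) = 1/(-1341 + 2*181) = 1/(-1341 + 362) = 1/(-979) = -1/979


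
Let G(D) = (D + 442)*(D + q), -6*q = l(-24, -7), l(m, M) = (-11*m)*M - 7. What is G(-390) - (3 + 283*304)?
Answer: -270715/3 ≈ -90238.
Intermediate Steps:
l(m, M) = -7 - 11*M*m (l(m, M) = -11*M*m - 7 = -7 - 11*M*m)
q = 1855/6 (q = -(-7 - 11*(-7)*(-24))/6 = -(-7 - 1848)/6 = -⅙*(-1855) = 1855/6 ≈ 309.17)
G(D) = (442 + D)*(1855/6 + D) (G(D) = (D + 442)*(D + 1855/6) = (442 + D)*(1855/6 + D))
G(-390) - (3 + 283*304) = (409955/3 + (-390)² + (4507/6)*(-390)) - (3 + 283*304) = (409955/3 + 152100 - 292955) - (3 + 86032) = -12610/3 - 1*86035 = -12610/3 - 86035 = -270715/3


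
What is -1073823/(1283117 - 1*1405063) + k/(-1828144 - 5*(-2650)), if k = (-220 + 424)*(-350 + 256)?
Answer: 975606678129/110659531862 ≈ 8.8163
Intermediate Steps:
k = -19176 (k = 204*(-94) = -19176)
-1073823/(1283117 - 1*1405063) + k/(-1828144 - 5*(-2650)) = -1073823/(1283117 - 1*1405063) - 19176/(-1828144 - 5*(-2650)) = -1073823/(1283117 - 1405063) - 19176/(-1828144 - 1*(-13250)) = -1073823/(-121946) - 19176/(-1828144 + 13250) = -1073823*(-1/121946) - 19176/(-1814894) = 1073823/121946 - 19176*(-1/1814894) = 1073823/121946 + 9588/907447 = 975606678129/110659531862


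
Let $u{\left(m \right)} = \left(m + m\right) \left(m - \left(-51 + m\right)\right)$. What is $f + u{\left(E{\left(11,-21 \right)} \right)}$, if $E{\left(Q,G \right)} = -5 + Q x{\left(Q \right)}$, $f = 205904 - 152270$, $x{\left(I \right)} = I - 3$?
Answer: $62100$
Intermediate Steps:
$x{\left(I \right)} = -3 + I$
$f = 53634$ ($f = 205904 - 152270 = 53634$)
$E{\left(Q,G \right)} = -5 + Q \left(-3 + Q\right)$
$u{\left(m \right)} = 102 m$ ($u{\left(m \right)} = 2 m 51 = 102 m$)
$f + u{\left(E{\left(11,-21 \right)} \right)} = 53634 + 102 \left(-5 + 11 \left(-3 + 11\right)\right) = 53634 + 102 \left(-5 + 11 \cdot 8\right) = 53634 + 102 \left(-5 + 88\right) = 53634 + 102 \cdot 83 = 53634 + 8466 = 62100$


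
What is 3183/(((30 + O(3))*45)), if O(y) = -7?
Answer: 1061/345 ≈ 3.0754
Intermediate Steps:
3183/(((30 + O(3))*45)) = 3183/(((30 - 7)*45)) = 3183/((23*45)) = 3183/1035 = 3183*(1/1035) = 1061/345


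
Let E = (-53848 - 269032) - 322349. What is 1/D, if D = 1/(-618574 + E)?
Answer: -1263803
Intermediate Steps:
E = -645229 (E = -322880 - 322349 = -645229)
D = -1/1263803 (D = 1/(-618574 - 645229) = 1/(-1263803) = -1/1263803 ≈ -7.9126e-7)
1/D = 1/(-1/1263803) = -1263803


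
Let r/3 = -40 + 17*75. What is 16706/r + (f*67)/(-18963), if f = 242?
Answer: 85574336/23419305 ≈ 3.6540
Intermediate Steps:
r = 3705 (r = 3*(-40 + 17*75) = 3*(-40 + 1275) = 3*1235 = 3705)
16706/r + (f*67)/(-18963) = 16706/3705 + (242*67)/(-18963) = 16706*(1/3705) + 16214*(-1/18963) = 16706/3705 - 16214/18963 = 85574336/23419305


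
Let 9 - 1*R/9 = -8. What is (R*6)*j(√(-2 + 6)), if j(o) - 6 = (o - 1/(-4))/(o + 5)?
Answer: 81243/14 ≈ 5803.1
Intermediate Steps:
R = 153 (R = 81 - 9*(-8) = 81 + 72 = 153)
j(o) = 6 + (¼ + o)/(5 + o) (j(o) = 6 + (o - 1/(-4))/(o + 5) = 6 + (o - 1*(-¼))/(5 + o) = 6 + (o + ¼)/(5 + o) = 6 + (¼ + o)/(5 + o))
(R*6)*j(√(-2 + 6)) = (153*6)*((121 + 28*√(-2 + 6))/(4*(5 + √(-2 + 6)))) = 918*((121 + 28*√4)/(4*(5 + √4))) = 918*((121 + 28*2)/(4*(5 + 2))) = 918*((¼)*(121 + 56)/7) = 918*((¼)*(⅐)*177) = 918*(177/28) = 81243/14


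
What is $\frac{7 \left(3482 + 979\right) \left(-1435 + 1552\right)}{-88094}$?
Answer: $- \frac{3653559}{88094} \approx -41.473$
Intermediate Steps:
$\frac{7 \left(3482 + 979\right) \left(-1435 + 1552\right)}{-88094} = 7 \cdot 4461 \cdot 117 \left(- \frac{1}{88094}\right) = 7 \cdot 521937 \left(- \frac{1}{88094}\right) = 3653559 \left(- \frac{1}{88094}\right) = - \frac{3653559}{88094}$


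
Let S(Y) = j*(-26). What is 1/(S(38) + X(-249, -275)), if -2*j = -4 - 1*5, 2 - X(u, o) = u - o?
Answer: -1/141 ≈ -0.0070922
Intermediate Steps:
X(u, o) = 2 + o - u (X(u, o) = 2 - (u - o) = 2 + (o - u) = 2 + o - u)
j = 9/2 (j = -(-4 - 1*5)/2 = -(-4 - 5)/2 = -1/2*(-9) = 9/2 ≈ 4.5000)
S(Y) = -117 (S(Y) = (9/2)*(-26) = -117)
1/(S(38) + X(-249, -275)) = 1/(-117 + (2 - 275 - 1*(-249))) = 1/(-117 + (2 - 275 + 249)) = 1/(-117 - 24) = 1/(-141) = -1/141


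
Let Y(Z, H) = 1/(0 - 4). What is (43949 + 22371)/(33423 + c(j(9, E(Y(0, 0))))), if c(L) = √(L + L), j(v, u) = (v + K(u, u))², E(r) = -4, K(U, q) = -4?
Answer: 2216613360/1117096879 - 331600*√2/1117096879 ≈ 1.9838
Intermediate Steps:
Y(Z, H) = -¼ (Y(Z, H) = 1/(-4) = -¼)
j(v, u) = (-4 + v)² (j(v, u) = (v - 4)² = (-4 + v)²)
c(L) = √2*√L (c(L) = √(2*L) = √2*√L)
(43949 + 22371)/(33423 + c(j(9, E(Y(0, 0))))) = (43949 + 22371)/(33423 + √2*√((-4 + 9)²)) = 66320/(33423 + √2*√(5²)) = 66320/(33423 + √2*√25) = 66320/(33423 + √2*5) = 66320/(33423 + 5*√2)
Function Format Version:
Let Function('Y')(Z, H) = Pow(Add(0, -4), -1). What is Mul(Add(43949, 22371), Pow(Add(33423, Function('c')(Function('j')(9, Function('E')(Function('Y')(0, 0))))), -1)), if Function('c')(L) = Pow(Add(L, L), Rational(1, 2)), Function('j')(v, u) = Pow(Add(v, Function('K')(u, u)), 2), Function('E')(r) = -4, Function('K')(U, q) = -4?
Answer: Add(Rational(2216613360, 1117096879), Mul(Rational(-331600, 1117096879), Pow(2, Rational(1, 2)))) ≈ 1.9838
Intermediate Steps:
Function('Y')(Z, H) = Rational(-1, 4) (Function('Y')(Z, H) = Pow(-4, -1) = Rational(-1, 4))
Function('j')(v, u) = Pow(Add(-4, v), 2) (Function('j')(v, u) = Pow(Add(v, -4), 2) = Pow(Add(-4, v), 2))
Function('c')(L) = Mul(Pow(2, Rational(1, 2)), Pow(L, Rational(1, 2))) (Function('c')(L) = Pow(Mul(2, L), Rational(1, 2)) = Mul(Pow(2, Rational(1, 2)), Pow(L, Rational(1, 2))))
Mul(Add(43949, 22371), Pow(Add(33423, Function('c')(Function('j')(9, Function('E')(Function('Y')(0, 0))))), -1)) = Mul(Add(43949, 22371), Pow(Add(33423, Mul(Pow(2, Rational(1, 2)), Pow(Pow(Add(-4, 9), 2), Rational(1, 2)))), -1)) = Mul(66320, Pow(Add(33423, Mul(Pow(2, Rational(1, 2)), Pow(Pow(5, 2), Rational(1, 2)))), -1)) = Mul(66320, Pow(Add(33423, Mul(Pow(2, Rational(1, 2)), Pow(25, Rational(1, 2)))), -1)) = Mul(66320, Pow(Add(33423, Mul(Pow(2, Rational(1, 2)), 5)), -1)) = Mul(66320, Pow(Add(33423, Mul(5, Pow(2, Rational(1, 2)))), -1))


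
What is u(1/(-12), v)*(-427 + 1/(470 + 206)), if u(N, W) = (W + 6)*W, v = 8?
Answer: -8082228/169 ≈ -47824.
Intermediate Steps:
u(N, W) = W*(6 + W) (u(N, W) = (6 + W)*W = W*(6 + W))
u(1/(-12), v)*(-427 + 1/(470 + 206)) = (8*(6 + 8))*(-427 + 1/(470 + 206)) = (8*14)*(-427 + 1/676) = 112*(-427 + 1/676) = 112*(-288651/676) = -8082228/169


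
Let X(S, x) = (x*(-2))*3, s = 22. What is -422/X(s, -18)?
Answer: -211/54 ≈ -3.9074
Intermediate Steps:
X(S, x) = -6*x (X(S, x) = -2*x*3 = -6*x)
-422/X(s, -18) = -422/((-6*(-18))) = -422/108 = -422*1/108 = -211/54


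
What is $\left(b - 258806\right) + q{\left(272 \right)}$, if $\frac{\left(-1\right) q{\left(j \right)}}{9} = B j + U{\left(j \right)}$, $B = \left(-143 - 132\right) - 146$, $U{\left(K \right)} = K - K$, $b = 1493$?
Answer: $773295$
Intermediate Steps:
$U{\left(K \right)} = 0$
$B = -421$ ($B = -275 - 146 = -421$)
$q{\left(j \right)} = 3789 j$ ($q{\left(j \right)} = - 9 \left(- 421 j + 0\right) = - 9 \left(- 421 j\right) = 3789 j$)
$\left(b - 258806\right) + q{\left(272 \right)} = \left(1493 - 258806\right) + 3789 \cdot 272 = -257313 + 1030608 = 773295$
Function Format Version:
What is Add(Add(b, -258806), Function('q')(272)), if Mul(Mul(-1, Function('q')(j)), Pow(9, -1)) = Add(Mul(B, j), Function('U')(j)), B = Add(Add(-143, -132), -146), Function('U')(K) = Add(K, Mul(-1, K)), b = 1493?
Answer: 773295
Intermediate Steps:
Function('U')(K) = 0
B = -421 (B = Add(-275, -146) = -421)
Function('q')(j) = Mul(3789, j) (Function('q')(j) = Mul(-9, Add(Mul(-421, j), 0)) = Mul(-9, Mul(-421, j)) = Mul(3789, j))
Add(Add(b, -258806), Function('q')(272)) = Add(Add(1493, -258806), Mul(3789, 272)) = Add(-257313, 1030608) = 773295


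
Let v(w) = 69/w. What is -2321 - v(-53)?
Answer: -122944/53 ≈ -2319.7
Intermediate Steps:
-2321 - v(-53) = -2321 - 69/(-53) = -2321 - 69*(-1)/53 = -2321 - 1*(-69/53) = -2321 + 69/53 = -122944/53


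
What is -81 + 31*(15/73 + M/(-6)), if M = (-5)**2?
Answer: -89263/438 ≈ -203.80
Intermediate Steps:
M = 25
-81 + 31*(15/73 + M/(-6)) = -81 + 31*(15/73 + 25/(-6)) = -81 + 31*(15*(1/73) + 25*(-1/6)) = -81 + 31*(15/73 - 25/6) = -81 + 31*(-1735/438) = -81 - 53785/438 = -89263/438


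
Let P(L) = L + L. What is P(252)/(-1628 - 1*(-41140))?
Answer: 63/4939 ≈ 0.012756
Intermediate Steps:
P(L) = 2*L
P(252)/(-1628 - 1*(-41140)) = (2*252)/(-1628 - 1*(-41140)) = 504/(-1628 + 41140) = 504/39512 = 504*(1/39512) = 63/4939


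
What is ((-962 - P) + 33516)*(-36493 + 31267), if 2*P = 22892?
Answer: -110310408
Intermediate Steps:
P = 11446 (P = (½)*22892 = 11446)
((-962 - P) + 33516)*(-36493 + 31267) = ((-962 - 1*11446) + 33516)*(-36493 + 31267) = ((-962 - 11446) + 33516)*(-5226) = (-12408 + 33516)*(-5226) = 21108*(-5226) = -110310408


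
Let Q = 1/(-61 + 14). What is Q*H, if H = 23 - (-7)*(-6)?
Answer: 19/47 ≈ 0.40426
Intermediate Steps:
Q = -1/47 (Q = 1/(-47) = -1/47 ≈ -0.021277)
H = -19 (H = 23 - 1*42 = 23 - 42 = -19)
Q*H = -1/47*(-19) = 19/47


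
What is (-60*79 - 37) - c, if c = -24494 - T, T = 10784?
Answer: 30501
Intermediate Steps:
c = -35278 (c = -24494 - 1*10784 = -24494 - 10784 = -35278)
(-60*79 - 37) - c = (-60*79 - 37) - 1*(-35278) = (-4740 - 37) + 35278 = -4777 + 35278 = 30501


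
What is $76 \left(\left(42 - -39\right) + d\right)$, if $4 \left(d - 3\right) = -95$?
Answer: $4579$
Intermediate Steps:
$d = - \frac{83}{4}$ ($d = 3 + \frac{1}{4} \left(-95\right) = 3 - \frac{95}{4} = - \frac{83}{4} \approx -20.75$)
$76 \left(\left(42 - -39\right) + d\right) = 76 \left(\left(42 - -39\right) - \frac{83}{4}\right) = 76 \left(\left(42 + 39\right) - \frac{83}{4}\right) = 76 \left(81 - \frac{83}{4}\right) = 76 \cdot \frac{241}{4} = 4579$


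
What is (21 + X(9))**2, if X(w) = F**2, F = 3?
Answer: 900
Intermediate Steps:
X(w) = 9 (X(w) = 3**2 = 9)
(21 + X(9))**2 = (21 + 9)**2 = 30**2 = 900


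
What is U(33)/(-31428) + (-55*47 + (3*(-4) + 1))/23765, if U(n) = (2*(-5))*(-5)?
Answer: -426677/3849930 ≈ -0.11083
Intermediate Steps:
U(n) = 50 (U(n) = -10*(-5) = 50)
U(33)/(-31428) + (-55*47 + (3*(-4) + 1))/23765 = 50/(-31428) + (-55*47 + (3*(-4) + 1))/23765 = 50*(-1/31428) + (-2585 + (-12 + 1))*(1/23765) = -25/15714 + (-2585 - 11)*(1/23765) = -25/15714 - 2596*1/23765 = -25/15714 - 2596/23765 = -426677/3849930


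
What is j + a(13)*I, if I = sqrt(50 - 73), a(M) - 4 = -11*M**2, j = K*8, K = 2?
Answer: 16 - 1855*I*sqrt(23) ≈ 16.0 - 8896.3*I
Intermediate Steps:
j = 16 (j = 2*8 = 16)
a(M) = 4 - 11*M**2
I = I*sqrt(23) (I = sqrt(-23) = I*sqrt(23) ≈ 4.7958*I)
j + a(13)*I = 16 + (4 - 11*13**2)*(I*sqrt(23)) = 16 + (4 - 11*169)*(I*sqrt(23)) = 16 + (4 - 1859)*(I*sqrt(23)) = 16 - 1855*I*sqrt(23)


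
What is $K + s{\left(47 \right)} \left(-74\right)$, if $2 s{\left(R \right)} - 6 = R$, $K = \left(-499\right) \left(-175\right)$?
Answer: $85364$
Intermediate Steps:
$K = 87325$
$s{\left(R \right)} = 3 + \frac{R}{2}$
$K + s{\left(47 \right)} \left(-74\right) = 87325 + \left(3 + \frac{1}{2} \cdot 47\right) \left(-74\right) = 87325 + \left(3 + \frac{47}{2}\right) \left(-74\right) = 87325 + \frac{53}{2} \left(-74\right) = 87325 - 1961 = 85364$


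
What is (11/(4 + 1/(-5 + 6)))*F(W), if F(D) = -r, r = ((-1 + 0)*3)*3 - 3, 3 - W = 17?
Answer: 132/5 ≈ 26.400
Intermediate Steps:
W = -14 (W = 3 - 1*17 = 3 - 17 = -14)
r = -12 (r = -1*3*3 - 3 = -3*3 - 3 = -9 - 3 = -12)
F(D) = 12 (F(D) = -1*(-12) = 12)
(11/(4 + 1/(-5 + 6)))*F(W) = (11/(4 + 1/(-5 + 6)))*12 = (11/(4 + 1/1))*12 = (11/(4 + 1))*12 = (11/5)*12 = 132/5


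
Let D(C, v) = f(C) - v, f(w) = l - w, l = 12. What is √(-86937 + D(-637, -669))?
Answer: I*√85619 ≈ 292.61*I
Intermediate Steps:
f(w) = 12 - w
D(C, v) = 12 - C - v (D(C, v) = (12 - C) - v = 12 - C - v)
√(-86937 + D(-637, -669)) = √(-86937 + (12 - 1*(-637) - 1*(-669))) = √(-86937 + (12 + 637 + 669)) = √(-86937 + 1318) = √(-85619) = I*√85619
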